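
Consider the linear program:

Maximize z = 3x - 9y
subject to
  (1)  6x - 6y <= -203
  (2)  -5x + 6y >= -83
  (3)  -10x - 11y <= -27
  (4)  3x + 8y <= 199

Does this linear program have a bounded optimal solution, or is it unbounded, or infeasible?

Vertices and z = 3x - 9y:
  (-2071/126, 1096/63) → z = -8647/42
  (-215/33, 601/22) → z = -5839/22
  (-1973/47, 1909/47) → z = -23100/47
The feasible region has finitely many vertices and no improving ray; the maximum is -8647/42 at (-2071/126, 1096/63).

bounded optimum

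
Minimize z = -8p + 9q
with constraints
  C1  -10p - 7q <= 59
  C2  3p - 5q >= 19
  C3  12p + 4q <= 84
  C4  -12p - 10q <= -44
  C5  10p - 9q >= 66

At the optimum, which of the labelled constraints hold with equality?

Feasible corners and z = -8p + 9q:
  (83/9, -20/3) → z = -1204/9
  (255/37, 12/37) → z = -1932/37
  (66/13, -22/13) → z = -726/13

The minimum is at (83/9, -20/3). Substituting into each constraint, equality holds for C3 and C4; the remaining constraints have slack.

C3 and C4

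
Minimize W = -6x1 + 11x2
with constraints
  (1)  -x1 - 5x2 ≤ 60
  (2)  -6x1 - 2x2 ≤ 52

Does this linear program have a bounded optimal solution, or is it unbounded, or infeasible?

unbounded

From the feasible point (-5, -11), moving in the direction (5, -1) keeps every constraint satisfied while W decreases without bound.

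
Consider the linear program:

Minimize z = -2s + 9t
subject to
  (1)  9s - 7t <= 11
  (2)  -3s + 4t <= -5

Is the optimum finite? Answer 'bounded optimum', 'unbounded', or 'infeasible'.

unbounded

From the feasible point (3/5, -4/5), moving in the direction (-7, -9) keeps every constraint satisfied while z decreases without bound.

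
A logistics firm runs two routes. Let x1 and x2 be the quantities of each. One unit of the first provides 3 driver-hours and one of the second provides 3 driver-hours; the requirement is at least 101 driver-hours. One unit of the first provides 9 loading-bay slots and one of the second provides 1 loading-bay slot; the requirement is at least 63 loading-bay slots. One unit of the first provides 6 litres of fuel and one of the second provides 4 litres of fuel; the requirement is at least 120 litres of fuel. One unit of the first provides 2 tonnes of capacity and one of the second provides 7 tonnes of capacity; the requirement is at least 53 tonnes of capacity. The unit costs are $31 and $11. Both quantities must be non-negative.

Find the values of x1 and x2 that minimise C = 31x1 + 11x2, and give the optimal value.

x1 = 11/3, x2 = 30, minimum C = 1331/3

Feasible corners and C = 31x1 + 11x2:
  (0, 63) → C = 693
  (101/3, 0) → C = 3131/3
  (11/3, 30) → C = 1331/3
The feasible region is unbounded (it extends along (0, 1), (1, 0)), but C strictly increases along every unbounded feasible direction, so there is no improving ray and the minimum is attained at a vertex.

The binding constraints are 3x1 + 3x2 = 101 and 9x1 + x2 = 63.
Solving simultaneously gives x1 = 11/3, x2 = 30.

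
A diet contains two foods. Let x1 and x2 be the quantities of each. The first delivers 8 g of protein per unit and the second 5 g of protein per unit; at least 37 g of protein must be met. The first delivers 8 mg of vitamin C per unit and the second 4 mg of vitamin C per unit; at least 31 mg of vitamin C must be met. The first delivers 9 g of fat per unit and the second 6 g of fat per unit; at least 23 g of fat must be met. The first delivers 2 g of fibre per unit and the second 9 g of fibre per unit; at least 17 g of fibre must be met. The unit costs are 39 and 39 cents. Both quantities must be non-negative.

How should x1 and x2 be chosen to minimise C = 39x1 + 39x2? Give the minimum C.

Corner points and C = 39x1 + 39x2:
  (0, 31/4) → C = 1209/4
  (17/2, 0) → C = 663/2
  (7/8, 6) → C = 2145/8
  (4, 1) → C = 195
The feasible region is unbounded (it extends along (0, 1), (1, 0)), but C strictly increases along every unbounded feasible direction, so there is no improving ray and the minimum is attained at a vertex.

The optimum lies where 8x1 + 5x2 = 37 and 2x1 + 9x2 = 17.
Solving simultaneously gives x1 = 4, x2 = 1.

x1 = 4, x2 = 1, minimum C = 195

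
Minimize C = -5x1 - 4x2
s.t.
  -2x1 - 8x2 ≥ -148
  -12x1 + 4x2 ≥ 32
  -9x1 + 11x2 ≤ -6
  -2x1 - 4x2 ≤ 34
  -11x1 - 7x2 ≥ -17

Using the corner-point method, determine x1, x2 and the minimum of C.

Extreme points and C = -5x1 - 4x2:
  (-47/12, -15/4) → C = 415/12
  (-33/7, -43/7) → C = 337/7
  (-175/29, -159/29) → C = 1511/29

The optimum lies where -12x1 + 4x2 = 32 and -9x1 + 11x2 = -6.
Solving simultaneously gives x1 = -47/12, x2 = -15/4.

x1 = -47/12, x2 = -15/4, minimum C = 415/12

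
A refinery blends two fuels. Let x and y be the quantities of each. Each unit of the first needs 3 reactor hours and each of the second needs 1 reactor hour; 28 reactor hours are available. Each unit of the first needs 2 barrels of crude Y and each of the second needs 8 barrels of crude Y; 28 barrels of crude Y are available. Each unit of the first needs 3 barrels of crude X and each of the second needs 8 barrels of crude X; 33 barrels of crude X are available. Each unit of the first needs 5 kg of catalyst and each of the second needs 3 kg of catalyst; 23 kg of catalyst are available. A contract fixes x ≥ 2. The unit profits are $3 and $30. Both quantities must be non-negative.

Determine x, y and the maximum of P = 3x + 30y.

x = 2, y = 3, maximum P = 96

Vertices and P = 3x + 30y:
  (23/5, 0) → P = 69/5
  (2, 0) → P = 6
  (50/17, 47/17) → P = 1560/17
  (2, 3) → P = 96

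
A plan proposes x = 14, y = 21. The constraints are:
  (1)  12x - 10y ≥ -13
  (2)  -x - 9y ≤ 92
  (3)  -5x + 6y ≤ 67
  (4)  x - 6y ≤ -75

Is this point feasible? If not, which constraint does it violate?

not feasible — violates (1)

Constraint (1): 12x - 10y = -42, which is not ≥ -13. All other constraints are satisfied.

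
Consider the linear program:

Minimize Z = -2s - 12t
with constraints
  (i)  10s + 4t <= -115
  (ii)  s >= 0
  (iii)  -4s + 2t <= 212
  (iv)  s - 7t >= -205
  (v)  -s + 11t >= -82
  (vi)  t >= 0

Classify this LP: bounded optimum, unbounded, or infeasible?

The boundaries 10s + 4t = -115 and s - 7t = -205 meet at (-1625/74, 1935/74), but that point violates s ≥ 0. Every candidate vertex is excluded by some other constraint, so the feasible region is empty.

infeasible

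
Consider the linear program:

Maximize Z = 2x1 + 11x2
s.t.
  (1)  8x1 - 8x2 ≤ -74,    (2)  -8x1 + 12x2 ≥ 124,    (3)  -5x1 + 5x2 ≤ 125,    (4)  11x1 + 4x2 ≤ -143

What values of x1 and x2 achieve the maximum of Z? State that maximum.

x1 = -81/5, x2 = 44/5, maximum Z = 322/5

Corner points and Z = 2x1 + 11x2:
  (-44, -19) → Z = -297
  (-553/41, 55/41) → Z = -501/41
  (-81/5, 44/5) → Z = 322/5

The binding constraints are -5x1 + 5x2 = 125 and 11x1 + 4x2 = -143.
Solving simultaneously gives x1 = -81/5, x2 = 44/5.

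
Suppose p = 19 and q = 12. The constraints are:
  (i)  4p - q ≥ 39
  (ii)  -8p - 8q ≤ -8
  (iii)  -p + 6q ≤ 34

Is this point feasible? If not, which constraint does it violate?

Constraint (iii): -p + 6q = 53, which is not ≤ 34. All other constraints are satisfied.

not feasible — violates (iii)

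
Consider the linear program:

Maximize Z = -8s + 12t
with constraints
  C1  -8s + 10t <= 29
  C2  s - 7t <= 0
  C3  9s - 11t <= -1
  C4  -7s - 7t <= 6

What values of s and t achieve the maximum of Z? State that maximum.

s = 309/2, t = 253/2, maximum Z = 282

Extreme points and Z = -8s + 12t:
  (309/2, 253/2) → Z = 282
  (-263/126, 155/126) → Z = 1982/63
  (-7/52, -1/52) → Z = 11/13
  (-3/4, -3/28) → Z = 33/7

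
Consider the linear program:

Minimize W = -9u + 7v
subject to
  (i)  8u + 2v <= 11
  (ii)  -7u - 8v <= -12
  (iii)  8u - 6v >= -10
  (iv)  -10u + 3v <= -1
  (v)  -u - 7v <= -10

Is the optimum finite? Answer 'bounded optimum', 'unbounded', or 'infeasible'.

bounded optimum

Vertices and W = -9u + 7v:
  (35/44, 51/22) → W = 399/44
  (19/18, 23/18) → W = -5/9
  (37/73, 99/73) → W = 360/73
The feasible region has finitely many vertices and no improving ray; the minimum is -5/9 at (19/18, 23/18).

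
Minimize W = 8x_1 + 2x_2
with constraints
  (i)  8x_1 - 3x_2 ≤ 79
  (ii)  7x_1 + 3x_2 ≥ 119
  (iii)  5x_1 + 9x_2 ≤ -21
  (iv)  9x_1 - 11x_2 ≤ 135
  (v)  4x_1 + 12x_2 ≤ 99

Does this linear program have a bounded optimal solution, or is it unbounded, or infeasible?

The boundaries 5x_1 + 9x_2 = -21 and 9x_1 - 11x_2 = 135 meet at (123/17, -108/17), but that point violates 7x_1 + 3x_2 ≥ 119. Every candidate vertex is excluded by some other constraint, so the feasible region is empty.

infeasible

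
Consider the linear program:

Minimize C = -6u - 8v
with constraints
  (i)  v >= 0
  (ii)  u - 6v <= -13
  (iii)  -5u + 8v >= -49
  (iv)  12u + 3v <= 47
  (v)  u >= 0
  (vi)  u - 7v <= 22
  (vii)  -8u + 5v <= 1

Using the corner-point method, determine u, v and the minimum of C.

Vertices and C = -6u - 8v:
  (81/25, 203/75) → C = -3082/75
  (59/43, 103/43) → C = -1178/43
  (58/21, 97/21) → C = -1124/21

u = 58/21, v = 97/21, minimum C = -1124/21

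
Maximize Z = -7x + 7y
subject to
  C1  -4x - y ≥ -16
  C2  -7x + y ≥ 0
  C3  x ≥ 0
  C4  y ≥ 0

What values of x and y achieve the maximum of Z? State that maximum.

x = 0, y = 16, maximum Z = 112

Feasible corners and Z = -7x + 7y:
  (16/11, 112/11) → Z = 672/11
  (0, 16) → Z = 112
  (0, 0) → Z = 0

At the optimal vertex, -4x - y = -16 and x = 0.
Solving simultaneously gives x = 0, y = 16.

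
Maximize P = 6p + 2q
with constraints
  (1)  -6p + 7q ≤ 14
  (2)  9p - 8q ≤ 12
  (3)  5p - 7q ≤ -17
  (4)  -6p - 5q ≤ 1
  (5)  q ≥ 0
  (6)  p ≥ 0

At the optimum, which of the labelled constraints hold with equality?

Feasible corners and P = 6p + 2q:
  (196/15, 66/5) → P = 524/5
  (3, 32/7) → P = 190/7
  (220/23, 213/23) → P = 1746/23

The maximum is at (196/15, 66/5). Substituting into each constraint, equality holds for (1) and (2); the remaining constraints have slack.

(1) and (2)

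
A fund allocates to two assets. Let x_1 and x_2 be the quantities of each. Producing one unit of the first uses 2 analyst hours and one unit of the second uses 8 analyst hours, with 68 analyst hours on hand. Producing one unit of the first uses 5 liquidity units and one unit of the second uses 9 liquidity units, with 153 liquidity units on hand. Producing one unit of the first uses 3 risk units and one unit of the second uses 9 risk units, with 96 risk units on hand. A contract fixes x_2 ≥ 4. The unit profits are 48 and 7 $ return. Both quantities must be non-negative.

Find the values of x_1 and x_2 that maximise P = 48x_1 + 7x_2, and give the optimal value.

Feasible corners and P = 48x_1 + 7x_2:
  (0, 17/2) → P = 119/2
  (0, 4) → P = 28
  (18, 4) → P = 892

x_1 = 18, x_2 = 4, maximum P = 892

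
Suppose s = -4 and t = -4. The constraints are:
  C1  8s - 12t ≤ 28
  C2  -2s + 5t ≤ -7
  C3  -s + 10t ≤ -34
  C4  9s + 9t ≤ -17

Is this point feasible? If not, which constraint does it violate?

C1: 16 ≤ 28 ✓
C2: -12 ≤ -7 ✓
C3: -36 ≤ -34 ✓
C4: -72 ≤ -17 ✓

feasible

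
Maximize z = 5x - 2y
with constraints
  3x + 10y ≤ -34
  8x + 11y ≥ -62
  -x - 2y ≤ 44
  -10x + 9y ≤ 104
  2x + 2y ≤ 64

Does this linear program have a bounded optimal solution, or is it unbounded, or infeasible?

bounded optimum

Extreme points and z = 5x - 2y:
  (-246/47, -86/47) → z = -1058/47
  (354/7, -130/7) → z = 290
  (72, -58) → z = 476
  (108, -76) → z = 692
The feasible region has finitely many vertices and no improving ray; the maximum is 692 at (108, -76).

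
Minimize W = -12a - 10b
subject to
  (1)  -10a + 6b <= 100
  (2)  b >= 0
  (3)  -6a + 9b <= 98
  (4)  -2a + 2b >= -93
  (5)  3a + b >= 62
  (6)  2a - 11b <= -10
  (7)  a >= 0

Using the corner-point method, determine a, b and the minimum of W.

Extreme points and W = -12a - 10b:
  (1033/6, 377/3) → W = -9968/3
  (460/33, 222/11) → W = -4060/11
  (1043/18, 103/9) → W = -7288/9
  (96/5, 22/5) → W = -1372/5

a = 1033/6, b = 377/3, minimum W = -9968/3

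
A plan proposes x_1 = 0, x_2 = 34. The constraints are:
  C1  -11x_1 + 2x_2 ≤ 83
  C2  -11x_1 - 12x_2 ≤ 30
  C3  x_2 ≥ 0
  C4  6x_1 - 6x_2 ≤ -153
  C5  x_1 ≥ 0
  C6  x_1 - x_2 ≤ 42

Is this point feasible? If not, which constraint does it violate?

feasible

C1: 68 ≤ 83 ✓
C2: -408 ≤ 30 ✓
C3: 34 ≥ 0 ✓
C4: -204 ≤ -153 ✓
C5: 0 ≥ 0 ✓
C6: -34 ≤ 42 ✓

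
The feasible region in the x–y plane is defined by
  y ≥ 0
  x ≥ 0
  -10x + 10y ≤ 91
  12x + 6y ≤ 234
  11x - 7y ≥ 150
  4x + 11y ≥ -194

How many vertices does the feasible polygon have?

Pairwise boundary intersections that survive every other constraint:
  (39/2, 0)
  (150/11, 0)
  (423/25, 129/25)

3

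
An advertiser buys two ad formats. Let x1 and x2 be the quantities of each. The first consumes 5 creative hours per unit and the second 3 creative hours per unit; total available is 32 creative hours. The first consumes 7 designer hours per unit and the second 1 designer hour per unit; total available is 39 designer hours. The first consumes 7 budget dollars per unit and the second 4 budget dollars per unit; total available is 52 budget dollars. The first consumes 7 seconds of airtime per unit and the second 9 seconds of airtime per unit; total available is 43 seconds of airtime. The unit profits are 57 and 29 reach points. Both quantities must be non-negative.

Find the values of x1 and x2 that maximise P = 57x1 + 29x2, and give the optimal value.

x1 = 11/2, x2 = 1/2, maximum P = 328

Vertices and P = 57x1 + 29x2:
  (0, 0) → P = 0
  (0, 43/9) → P = 1247/9
  (39/7, 0) → P = 2223/7
  (11/2, 1/2) → P = 328

The binding constraints are 7x1 + x2 = 39 and 7x1 + 9x2 = 43.
Solving simultaneously gives x1 = 11/2, x2 = 1/2.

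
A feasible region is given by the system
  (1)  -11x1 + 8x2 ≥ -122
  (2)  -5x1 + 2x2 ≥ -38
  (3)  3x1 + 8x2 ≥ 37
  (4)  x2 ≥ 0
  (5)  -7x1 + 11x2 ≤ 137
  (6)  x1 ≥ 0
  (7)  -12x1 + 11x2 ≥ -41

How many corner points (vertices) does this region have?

Of the 21 pairwise boundary intersections, those satisfying every inequality are:
  (692/41, 951/41)
  (336/31, 251/31)
  (0, 37/8)
  (245/43, 107/43)
  (0, 137/11)

5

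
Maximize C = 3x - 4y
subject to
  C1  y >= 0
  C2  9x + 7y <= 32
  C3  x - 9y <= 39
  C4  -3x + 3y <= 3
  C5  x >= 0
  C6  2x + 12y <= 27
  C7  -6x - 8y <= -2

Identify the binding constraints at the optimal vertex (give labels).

C1 and C2

Extreme points and C = 3x - 4y:
  (32/9, 0) → C = 32/3
  (1/3, 0) → C = 1
  (195/94, 179/94) → C = -131/94
  (0, 1) → C = -4
  (15/14, 29/14) → C = -71/14
  (0, 1/4) → C = -1

The maximum is at (32/9, 0). Substituting into each constraint, equality holds for C1 and C2; the remaining constraints have slack.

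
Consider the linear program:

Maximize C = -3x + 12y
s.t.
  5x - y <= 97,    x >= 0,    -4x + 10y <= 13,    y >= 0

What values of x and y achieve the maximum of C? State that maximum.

x = 983/46, y = 453/46, maximum C = 2487/46

Extreme points and C = -3x + 12y:
  (983/46, 453/46) → C = 2487/46
  (97/5, 0) → C = -291/5
  (0, 13/10) → C = 78/5
  (0, 0) → C = 0

The binding constraints are 5x - y = 97 and -4x + 10y = 13.
Solving simultaneously gives x = 983/46, y = 453/46.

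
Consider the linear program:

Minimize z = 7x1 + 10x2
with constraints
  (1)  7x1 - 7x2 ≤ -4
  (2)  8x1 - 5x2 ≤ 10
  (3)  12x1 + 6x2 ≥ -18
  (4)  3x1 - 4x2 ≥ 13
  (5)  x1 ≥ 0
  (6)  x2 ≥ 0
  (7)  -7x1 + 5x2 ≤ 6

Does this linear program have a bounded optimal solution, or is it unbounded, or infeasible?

infeasible

The boundaries 7x1 - 7x2 = -4 and 8x1 - 5x2 = 10 meet at (30/7, 34/7), but that point violates 3x1 - 4x2 ≥ 13. Every candidate vertex is excluded by some other constraint, so the feasible region is empty.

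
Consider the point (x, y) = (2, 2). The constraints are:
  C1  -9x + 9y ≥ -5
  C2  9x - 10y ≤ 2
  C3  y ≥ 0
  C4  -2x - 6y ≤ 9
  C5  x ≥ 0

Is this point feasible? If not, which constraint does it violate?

C1: 0 ≥ -5 ✓
C2: -2 ≤ 2 ✓
C3: 2 ≥ 0 ✓
C4: -16 ≤ 9 ✓
C5: 2 ≥ 0 ✓

feasible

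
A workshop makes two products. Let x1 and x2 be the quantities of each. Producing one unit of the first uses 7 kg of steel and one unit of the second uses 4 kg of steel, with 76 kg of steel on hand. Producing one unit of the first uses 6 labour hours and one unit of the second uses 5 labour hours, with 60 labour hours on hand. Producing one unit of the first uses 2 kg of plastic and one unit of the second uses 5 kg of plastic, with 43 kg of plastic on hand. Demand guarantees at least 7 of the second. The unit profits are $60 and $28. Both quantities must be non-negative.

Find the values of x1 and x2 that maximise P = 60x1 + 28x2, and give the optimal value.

The binding constraints are 2x1 + 5x2 = 43 and x2 = 7.
Solving simultaneously gives x1 = 4, x2 = 7.

x1 = 4, x2 = 7, maximum P = 436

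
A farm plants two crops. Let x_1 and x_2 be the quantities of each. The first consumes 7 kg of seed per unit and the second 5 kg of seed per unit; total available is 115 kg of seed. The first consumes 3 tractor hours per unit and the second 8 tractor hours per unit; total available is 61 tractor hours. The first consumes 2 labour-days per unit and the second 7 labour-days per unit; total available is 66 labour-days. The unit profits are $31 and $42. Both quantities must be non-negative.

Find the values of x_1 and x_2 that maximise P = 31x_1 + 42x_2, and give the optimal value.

Corner points and P = 31x_1 + 42x_2:
  (0, 0) → P = 0
  (0, 61/8) → P = 1281/4
  (115/7, 0) → P = 3565/7
  (15, 2) → P = 549

x_1 = 15, x_2 = 2, maximum P = 549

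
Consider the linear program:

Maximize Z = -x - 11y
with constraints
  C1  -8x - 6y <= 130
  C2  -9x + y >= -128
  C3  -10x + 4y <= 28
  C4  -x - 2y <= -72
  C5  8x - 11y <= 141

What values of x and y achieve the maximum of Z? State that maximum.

x = 328/19, y = 520/19, maximum Z = -6048/19

The binding constraints are -9x + y = -128 and -x - 2y = -72.
Solving simultaneously gives x = 328/19, y = 520/19.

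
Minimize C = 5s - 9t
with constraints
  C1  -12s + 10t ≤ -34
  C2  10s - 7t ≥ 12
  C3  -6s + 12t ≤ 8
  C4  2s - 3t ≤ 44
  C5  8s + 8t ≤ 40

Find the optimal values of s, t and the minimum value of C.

s = 42/11, t = 13/11, minimum C = 93/11

Feasible corners and C = 5s - 9t:
  (-59/8, -49/4) → C = 587/8
  (42/11, 13/11) → C = 93/11
  (-17, -26) → C = 149
  (59/5, -34/5) → C = 601/5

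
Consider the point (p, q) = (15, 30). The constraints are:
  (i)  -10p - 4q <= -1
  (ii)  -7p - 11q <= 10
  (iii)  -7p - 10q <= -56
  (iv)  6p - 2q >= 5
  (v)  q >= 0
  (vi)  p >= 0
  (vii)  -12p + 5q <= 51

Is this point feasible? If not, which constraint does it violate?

(i): -270 ≤ -1 ✓
(ii): -435 ≤ 10 ✓
(iii): -405 ≤ -56 ✓
(iv): 30 ≥ 5 ✓
(v): 30 ≥ 0 ✓
(vi): 15 ≥ 0 ✓
(vii): -30 ≤ 51 ✓

feasible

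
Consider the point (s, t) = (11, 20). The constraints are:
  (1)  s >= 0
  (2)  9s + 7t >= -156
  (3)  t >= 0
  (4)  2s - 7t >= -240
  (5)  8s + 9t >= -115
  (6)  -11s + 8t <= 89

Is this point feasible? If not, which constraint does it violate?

(1): 11 ≥ 0 ✓
(2): 239 ≥ -156 ✓
(3): 20 ≥ 0 ✓
(4): -118 ≥ -240 ✓
(5): 268 ≥ -115 ✓
(6): 39 ≤ 89 ✓

feasible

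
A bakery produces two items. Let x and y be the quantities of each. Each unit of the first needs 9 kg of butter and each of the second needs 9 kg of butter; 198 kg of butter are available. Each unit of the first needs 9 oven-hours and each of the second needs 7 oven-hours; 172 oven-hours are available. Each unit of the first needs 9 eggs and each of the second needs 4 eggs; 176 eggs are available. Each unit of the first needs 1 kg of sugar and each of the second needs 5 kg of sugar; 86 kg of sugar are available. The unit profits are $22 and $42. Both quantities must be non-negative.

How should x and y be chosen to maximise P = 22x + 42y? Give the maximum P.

x = 6, y = 16, maximum P = 804

Vertices and P = 22x + 42y:
  (0, 0) → P = 0
  (0, 86/5) → P = 3612/5
  (172/9, 0) → P = 3784/9
  (9, 13) → P = 744
  (6, 16) → P = 804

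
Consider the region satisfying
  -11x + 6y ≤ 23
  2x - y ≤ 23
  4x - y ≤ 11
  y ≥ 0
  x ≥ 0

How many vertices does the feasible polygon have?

Intersecting each pair of boundary lines and keeping only the points that satisfy every inequality leaves:
  (89/13, 213/13)
  (0, 23/6)
  (11/4, 0)
  (0, 0)

4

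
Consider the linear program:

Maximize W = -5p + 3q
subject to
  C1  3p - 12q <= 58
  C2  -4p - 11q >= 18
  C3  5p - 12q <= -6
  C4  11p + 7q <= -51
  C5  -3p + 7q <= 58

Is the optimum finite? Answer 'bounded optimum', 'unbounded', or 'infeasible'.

Vertices and W = -5p + 3q:
  (-32, -77/6) → W = 243/2
  (-1102/15, -116/5) → W = 4466/15
  (-145/31, 2/31) → W = 731/31
  (-764/61, 178/61) → W = 4354/61
  (-654/167, -189/167) → W = 2703/167
The feasible region has finitely many vertices and no improving ray; the maximum is 4466/15 at (-1102/15, -116/5).

bounded optimum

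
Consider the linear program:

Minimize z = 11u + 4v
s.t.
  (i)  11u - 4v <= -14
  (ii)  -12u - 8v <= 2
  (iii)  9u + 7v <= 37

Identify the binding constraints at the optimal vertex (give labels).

(ii) and (iii)

Vertices and z = 11u + 4v:
  (-15/17, 73/68) → z = -92/17
  (50/113, 533/113) → z = 2682/113
  (-155/6, 77/2) → z = -781/6

The minimum is at (-155/6, 77/2). Substituting into each constraint, equality holds for (ii) and (iii); the remaining constraints have slack.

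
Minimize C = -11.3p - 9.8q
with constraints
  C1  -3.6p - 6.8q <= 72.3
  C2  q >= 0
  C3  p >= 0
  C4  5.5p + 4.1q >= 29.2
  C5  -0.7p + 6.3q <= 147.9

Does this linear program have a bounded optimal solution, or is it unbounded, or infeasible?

unbounded

From the feasible point (292/55, 0), moving in the direction (6.3, 0.7) keeps every constraint satisfied while C decreases without bound.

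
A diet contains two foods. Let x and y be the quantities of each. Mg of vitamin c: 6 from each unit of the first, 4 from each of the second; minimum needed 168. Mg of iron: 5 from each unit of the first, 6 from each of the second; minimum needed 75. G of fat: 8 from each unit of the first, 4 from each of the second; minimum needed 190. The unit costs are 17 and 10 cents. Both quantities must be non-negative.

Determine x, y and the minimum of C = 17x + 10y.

Corner points and C = 17x + 10y:
  (0, 95/2) → C = 475
  (28, 0) → C = 476
  (11, 51/2) → C = 442
The feasible region is unbounded (it extends along (0, 1), (1, 0)), but C strictly increases along every unbounded feasible direction, so there is no improving ray and the minimum is attained at a vertex.

x = 11, y = 51/2, minimum C = 442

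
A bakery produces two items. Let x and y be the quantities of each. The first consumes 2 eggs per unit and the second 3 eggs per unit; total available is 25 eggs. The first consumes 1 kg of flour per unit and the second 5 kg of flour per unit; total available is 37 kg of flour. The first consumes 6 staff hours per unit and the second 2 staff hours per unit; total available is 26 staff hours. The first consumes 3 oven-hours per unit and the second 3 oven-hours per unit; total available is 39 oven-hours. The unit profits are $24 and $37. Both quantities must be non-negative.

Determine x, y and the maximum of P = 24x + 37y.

Vertices and P = 24x + 37y:
  (0, 0) → P = 0
  (0, 37/5) → P = 1369/5
  (13/3, 0) → P = 104
  (2, 7) → P = 307

The optimum lies where 2x + 3y = 25 and x + 5y = 37.
Solving simultaneously gives x = 2, y = 7.

x = 2, y = 7, maximum P = 307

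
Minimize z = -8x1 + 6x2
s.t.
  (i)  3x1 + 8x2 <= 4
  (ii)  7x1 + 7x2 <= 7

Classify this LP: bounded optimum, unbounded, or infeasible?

From the feasible point (4/5, 1/5), moving in the direction (7, -7) keeps every constraint satisfied while z decreases without bound.

unbounded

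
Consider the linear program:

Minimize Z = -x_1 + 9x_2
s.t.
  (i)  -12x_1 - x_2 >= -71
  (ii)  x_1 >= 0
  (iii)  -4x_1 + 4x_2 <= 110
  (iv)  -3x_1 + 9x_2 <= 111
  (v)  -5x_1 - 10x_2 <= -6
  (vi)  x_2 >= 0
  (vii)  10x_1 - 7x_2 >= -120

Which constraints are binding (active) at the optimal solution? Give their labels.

Corner points and Z = -x_1 + 9x_2:
  (176/37, 515/37) → Z = 4459/37
  (71/12, 0) → Z = -71/12
  (0, 37/3) → Z = 111
  (0, 3/5) → Z = 27/5
  (6/5, 0) → Z = -6/5

The minimum is at (71/12, 0). Substituting into each constraint, equality holds for (i) and (vi); the remaining constraints have slack.

(i) and (vi)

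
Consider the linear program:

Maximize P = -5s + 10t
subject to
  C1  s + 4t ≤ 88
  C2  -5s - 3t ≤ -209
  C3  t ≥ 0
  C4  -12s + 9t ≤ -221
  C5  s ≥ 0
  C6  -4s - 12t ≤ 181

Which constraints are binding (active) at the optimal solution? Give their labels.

C1 and C2

Extreme points and P = -5s + 10t:
  (572/17, 231/17) → P = -550/17
  (88, 0) → P = -440
  (209/5, 0) → P = -209

The maximum is at (572/17, 231/17). Substituting into each constraint, equality holds for C1 and C2; the remaining constraints have slack.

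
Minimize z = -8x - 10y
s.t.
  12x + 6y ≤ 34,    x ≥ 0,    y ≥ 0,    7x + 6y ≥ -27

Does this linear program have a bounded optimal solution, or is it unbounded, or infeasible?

bounded optimum

Extreme points and z = -8x - 10y:
  (0, 17/3) → z = -170/3
  (17/6, 0) → z = -68/3
  (0, 0) → z = 0
The feasible region has finitely many vertices and no improving ray; the minimum is -170/3 at (0, 17/3).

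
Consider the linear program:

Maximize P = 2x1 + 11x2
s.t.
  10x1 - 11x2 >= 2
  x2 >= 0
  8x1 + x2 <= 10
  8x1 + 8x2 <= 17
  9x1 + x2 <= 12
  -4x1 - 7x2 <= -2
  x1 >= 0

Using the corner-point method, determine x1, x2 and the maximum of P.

x1 = 8/7, x2 = 6/7, maximum P = 82/7

Feasible corners and P = 2x1 + 11x2:
  (8/7, 6/7) → P = 82/7
  (6/19, 2/19) → P = 34/19
  (5/4, 0) → P = 5/2
  (1/2, 0) → P = 1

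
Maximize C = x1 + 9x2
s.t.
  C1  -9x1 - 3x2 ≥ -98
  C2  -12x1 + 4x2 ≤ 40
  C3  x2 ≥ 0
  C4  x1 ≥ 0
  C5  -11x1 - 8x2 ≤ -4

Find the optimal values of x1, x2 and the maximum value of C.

x1 = 34/9, x2 = 64/3, maximum C = 1762/9

Vertices and C = x1 + 9x2:
  (34/9, 64/3) → C = 1762/9
  (98/9, 0) → C = 98/9
  (0, 10) → C = 90
  (4/11, 0) → C = 4/11
  (0, 1/2) → C = 9/2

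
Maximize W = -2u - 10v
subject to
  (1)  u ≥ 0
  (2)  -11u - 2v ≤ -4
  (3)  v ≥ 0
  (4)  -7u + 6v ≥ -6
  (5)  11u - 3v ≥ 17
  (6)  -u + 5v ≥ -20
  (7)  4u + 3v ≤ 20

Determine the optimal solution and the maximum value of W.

u = 28/15, v = 53/45, maximum W = -698/45

Corner points and W = -2u - 10v:
  (28/15, 53/45) → W = -698/45
  (46/15, 116/45) → W = -1436/45
  (37/15, 152/45) → W = -1742/45

The optimum lies where -7u + 6v = -6 and 11u - 3v = 17.
Solving simultaneously gives u = 28/15, v = 53/45.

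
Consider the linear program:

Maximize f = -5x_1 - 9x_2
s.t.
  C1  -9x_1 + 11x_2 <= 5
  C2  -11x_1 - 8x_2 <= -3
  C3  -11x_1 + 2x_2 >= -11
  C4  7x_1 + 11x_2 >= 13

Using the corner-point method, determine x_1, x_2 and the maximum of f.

Feasible corners and f = -5x_1 - 9x_2:
  (131/103, 154/103) → f = -2041/103
  (1/2, 19/22) → f = -113/11
  (49/45, 22/45) → f = -443/45

x_1 = 49/45, x_2 = 22/45, maximum f = -443/45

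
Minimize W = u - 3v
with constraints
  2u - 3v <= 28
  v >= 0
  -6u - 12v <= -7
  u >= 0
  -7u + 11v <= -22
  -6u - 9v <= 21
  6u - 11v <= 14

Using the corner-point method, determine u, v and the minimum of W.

u = 242, v = 152, minimum W = -214

Corner points and W = u - 3v:
  (242, 152) → W = -214
  (133/2, 35) → W = -77/2
  (8, 34/11) → W = -14/11

The optimum lies where 2u - 3v = 28 and -7u + 11v = -22.
Solving simultaneously gives u = 242, v = 152.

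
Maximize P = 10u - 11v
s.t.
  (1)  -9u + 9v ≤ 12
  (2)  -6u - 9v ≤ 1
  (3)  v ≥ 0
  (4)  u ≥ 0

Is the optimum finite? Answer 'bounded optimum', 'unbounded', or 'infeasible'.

unbounded

From the feasible point (0, 4/3), moving in the direction (1, 0) keeps every constraint satisfied while P increases without bound.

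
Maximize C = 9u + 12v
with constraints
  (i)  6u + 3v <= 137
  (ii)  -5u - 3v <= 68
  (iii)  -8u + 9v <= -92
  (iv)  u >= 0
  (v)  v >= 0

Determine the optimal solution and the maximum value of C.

Feasible corners and C = 9u + 12v:
  (503/26, 272/39) → C = 6703/26
  (137/6, 0) → C = 411/2
  (23/2, 0) → C = 207/2

The binding constraints are 6u + 3v = 137 and -8u + 9v = -92.
Solving simultaneously gives u = 503/26, v = 272/39.

u = 503/26, v = 272/39, maximum C = 6703/26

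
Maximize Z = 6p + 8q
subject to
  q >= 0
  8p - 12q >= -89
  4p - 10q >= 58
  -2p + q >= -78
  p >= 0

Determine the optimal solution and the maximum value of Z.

p = 361/8, q = 49/4, maximum Z = 1475/4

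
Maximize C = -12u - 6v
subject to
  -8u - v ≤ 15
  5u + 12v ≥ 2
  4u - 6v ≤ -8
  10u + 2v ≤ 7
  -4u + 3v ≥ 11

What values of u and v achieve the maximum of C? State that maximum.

Feasible corners and C = -12u - 6v:
  (-2, 1) → C = 18
  (-37/6, 103/3) → C = -132
  (-1/38, 69/19) → C = -408/19

The binding constraints are -8u - v = 15 and 5u + 12v = 2.
Solving simultaneously gives u = -2, v = 1.

u = -2, v = 1, maximum C = 18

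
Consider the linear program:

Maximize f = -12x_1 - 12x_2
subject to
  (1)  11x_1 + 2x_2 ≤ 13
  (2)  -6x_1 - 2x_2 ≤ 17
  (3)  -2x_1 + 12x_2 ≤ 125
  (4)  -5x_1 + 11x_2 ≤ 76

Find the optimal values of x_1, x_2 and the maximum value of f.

Feasible corners and f = -12x_1 - 12x_2:
  (6, -53/2) → f = 246
  (-9/131, 901/131) → f = -10704/131
  (-339/76, 371/76) → f = -96/19

x_1 = 6, x_2 = -53/2, maximum f = 246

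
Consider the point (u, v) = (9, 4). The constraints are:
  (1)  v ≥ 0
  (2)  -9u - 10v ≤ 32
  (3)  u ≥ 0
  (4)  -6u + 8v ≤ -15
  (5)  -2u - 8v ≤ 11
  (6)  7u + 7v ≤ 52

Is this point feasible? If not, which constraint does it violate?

not feasible — violates (6)

Constraint (6): 7u + 7v = 91, which is not ≤ 52. All other constraints are satisfied.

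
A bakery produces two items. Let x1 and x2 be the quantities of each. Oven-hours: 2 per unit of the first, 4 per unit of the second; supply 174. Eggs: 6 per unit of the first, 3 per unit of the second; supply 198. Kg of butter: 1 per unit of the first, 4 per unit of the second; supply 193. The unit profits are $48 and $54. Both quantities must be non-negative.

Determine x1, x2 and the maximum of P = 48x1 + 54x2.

Extreme points and P = 48x1 + 54x2:
  (0, 0) → P = 0
  (0, 87/2) → P = 2349
  (33, 0) → P = 1584
  (15, 36) → P = 2664

x1 = 15, x2 = 36, maximum P = 2664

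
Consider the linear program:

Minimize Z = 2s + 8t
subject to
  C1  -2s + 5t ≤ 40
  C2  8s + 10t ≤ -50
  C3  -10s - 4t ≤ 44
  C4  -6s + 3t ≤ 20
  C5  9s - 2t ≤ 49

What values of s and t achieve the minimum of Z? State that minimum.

Extreme points and Z = 2s + 8t:
  (-60/17, -37/17) → Z = -416/17
  (195/53, -421/53) → Z = -2978/53
  (27/14, -443/28) → Z = -859/7

The binding constraints are -10s - 4t = 44 and 9s - 2t = 49.
Solving simultaneously gives s = 27/14, t = -443/28.

s = 27/14, t = -443/28, minimum Z = -859/7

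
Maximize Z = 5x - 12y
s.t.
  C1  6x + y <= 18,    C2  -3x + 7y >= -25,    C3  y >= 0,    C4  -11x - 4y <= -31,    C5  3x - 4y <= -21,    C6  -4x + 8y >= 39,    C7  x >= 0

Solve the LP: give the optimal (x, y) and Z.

x = 5/7, y = 81/14, maximum Z = -461/7

Feasible corners and Z = 5x - 12y:
  (17/9, 20/3) → Z = -635/9
  (0, 18) → Z = -216
  (5/7, 81/14) → Z = -461/7
  (0, 31/4) → Z = -93

The binding constraints are -11x - 4y = -31 and 3x - 4y = -21.
Solving simultaneously gives x = 5/7, y = 81/14.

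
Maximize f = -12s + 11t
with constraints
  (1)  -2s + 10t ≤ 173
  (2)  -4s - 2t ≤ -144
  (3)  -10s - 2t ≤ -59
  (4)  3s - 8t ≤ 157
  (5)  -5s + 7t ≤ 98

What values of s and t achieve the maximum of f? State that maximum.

s = 547/22, t = 245/11, maximum f = -587/11

The binding constraints are -2s + 10t = 173 and -4s - 2t = -144.
Solving simultaneously gives s = 547/22, t = 245/11.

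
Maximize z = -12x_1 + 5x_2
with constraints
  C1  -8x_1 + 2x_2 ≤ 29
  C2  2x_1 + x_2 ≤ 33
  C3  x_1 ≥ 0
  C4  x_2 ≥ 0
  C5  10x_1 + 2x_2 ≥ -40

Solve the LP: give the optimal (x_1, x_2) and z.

x_1 = 37/12, x_2 = 161/6, maximum z = 583/6

Extreme points and z = -12x_1 + 5x_2:
  (37/12, 161/6) → z = 583/6
  (0, 29/2) → z = 145/2
  (33/2, 0) → z = -198
  (0, 0) → z = 0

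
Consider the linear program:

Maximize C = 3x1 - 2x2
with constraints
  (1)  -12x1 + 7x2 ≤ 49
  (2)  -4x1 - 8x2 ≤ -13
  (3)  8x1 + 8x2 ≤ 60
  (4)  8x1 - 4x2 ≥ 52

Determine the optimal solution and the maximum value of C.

x1 = 47/4, x2 = -17/4, maximum C = 175/4

Feasible corners and C = 3x1 - 2x2:
  (47/4, -17/4) → C = 175/4
  (117/20, -13/10) → C = 403/20
  (41/6, 2/3) → C = 115/6

The binding constraints are -4x1 - 8x2 = -13 and 8x1 + 8x2 = 60.
Solving simultaneously gives x1 = 47/4, x2 = -17/4.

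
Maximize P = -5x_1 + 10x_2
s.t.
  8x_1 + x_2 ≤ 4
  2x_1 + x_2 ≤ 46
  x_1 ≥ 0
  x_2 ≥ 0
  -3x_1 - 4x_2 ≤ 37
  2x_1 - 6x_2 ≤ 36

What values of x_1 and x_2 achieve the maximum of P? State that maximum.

At the optimal vertex, 8x_1 + x_2 = 4 and x_1 = 0.
Solving simultaneously gives x_1 = 0, x_2 = 4.

x_1 = 0, x_2 = 4, maximum P = 40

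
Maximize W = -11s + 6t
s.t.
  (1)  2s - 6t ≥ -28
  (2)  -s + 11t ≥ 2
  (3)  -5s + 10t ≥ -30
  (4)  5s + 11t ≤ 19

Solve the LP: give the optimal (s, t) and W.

s = -37/2, t = -3/2, maximum W = 389/2

Corner points and W = -11s + 6t:
  (-37/2, -3/2) → W = 389/2
  (-97/26, 89/26) → W = 1601/26
  (17/6, 29/66) → W = -1883/66

The binding constraints are 2s - 6t = -28 and -s + 11t = 2.
Solving simultaneously gives s = -37/2, t = -3/2.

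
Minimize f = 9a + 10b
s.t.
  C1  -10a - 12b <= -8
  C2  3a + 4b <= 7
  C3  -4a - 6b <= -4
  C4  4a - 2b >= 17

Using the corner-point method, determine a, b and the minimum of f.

a = 55/16, b = -13/8, minimum f = 235/16

Extreme points and f = 9a + 10b:
  (13, -8) → f = 37
  (41/11, -23/22) → f = 254/11
  (55/16, -13/8) → f = 235/16

The optimum lies where -4a - 6b = -4 and 4a - 2b = 17.
Solving simultaneously gives a = 55/16, b = -13/8.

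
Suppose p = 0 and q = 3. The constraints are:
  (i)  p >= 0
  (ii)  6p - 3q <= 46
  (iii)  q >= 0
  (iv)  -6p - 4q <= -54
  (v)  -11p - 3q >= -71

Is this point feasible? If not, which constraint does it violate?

Constraint (iv): -6p - 4q = -12, which is not ≤ -54. All other constraints are satisfied.

not feasible — violates (iv)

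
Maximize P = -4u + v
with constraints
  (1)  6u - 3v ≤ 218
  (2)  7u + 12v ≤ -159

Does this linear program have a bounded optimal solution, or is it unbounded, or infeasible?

unbounded

From the feasible point (23, -80/3), moving in the direction (-3, -6) keeps every constraint satisfied while P increases without bound.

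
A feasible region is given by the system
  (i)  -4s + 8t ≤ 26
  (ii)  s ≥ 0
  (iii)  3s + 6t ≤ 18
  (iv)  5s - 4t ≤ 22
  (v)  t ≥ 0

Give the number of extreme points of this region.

4

Of the 10 pairwise boundary intersections, those satisfying every inequality are:
  (0, 3)
  (0, 0)
  (34/7, 4/7)
  (22/5, 0)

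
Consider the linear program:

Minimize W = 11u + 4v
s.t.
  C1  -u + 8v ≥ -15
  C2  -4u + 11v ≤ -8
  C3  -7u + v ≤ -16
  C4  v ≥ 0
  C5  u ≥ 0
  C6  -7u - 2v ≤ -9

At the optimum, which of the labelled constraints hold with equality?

Feasible corners and W = 11u + 4v:
  (15, 0) → W = 165
  (168/73, 8/73) → W = 1880/73
  (16/7, 0) → W = 176/7
The feasible region is unbounded (it extends along (8, 1), (11, 4)), but W strictly increases along every unbounded feasible direction, so there is no improving ray and the minimum is attained at a vertex.

The minimum is at (16/7, 0). Substituting into each constraint, equality holds for C3 and C4; the remaining constraints have slack.

C3 and C4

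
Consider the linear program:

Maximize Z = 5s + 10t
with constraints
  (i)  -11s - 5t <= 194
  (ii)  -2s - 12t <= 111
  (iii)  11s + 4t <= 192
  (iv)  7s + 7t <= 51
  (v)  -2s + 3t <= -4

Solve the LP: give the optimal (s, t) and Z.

The binding constraints are 7s + 7t = 51 and -2s + 3t = -4.
Solving simultaneously gives s = 181/35, t = 74/35.

s = 181/35, t = 74/35, maximum Z = 47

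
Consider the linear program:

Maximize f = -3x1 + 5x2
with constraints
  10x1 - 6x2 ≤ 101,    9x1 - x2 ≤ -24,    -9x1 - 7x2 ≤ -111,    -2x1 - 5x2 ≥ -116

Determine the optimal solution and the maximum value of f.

x1 = -257/31, x2 = 822/31, maximum f = 4881/31

At the optimal vertex, -9x1 - 7x2 = -111 and -2x1 - 5x2 = -116.
Solving simultaneously gives x1 = -257/31, x2 = 822/31.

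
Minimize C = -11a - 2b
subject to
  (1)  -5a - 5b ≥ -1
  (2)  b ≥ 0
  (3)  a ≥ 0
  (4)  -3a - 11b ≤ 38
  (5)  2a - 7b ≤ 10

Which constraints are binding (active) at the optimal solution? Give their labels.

Corner points and C = -11a - 2b:
  (1/5, 0) → C = -11/5
  (0, 1/5) → C = -2/5
  (0, 0) → C = 0

The minimum is at (1/5, 0). Substituting into each constraint, equality holds for (1) and (2); the remaining constraints have slack.

(1) and (2)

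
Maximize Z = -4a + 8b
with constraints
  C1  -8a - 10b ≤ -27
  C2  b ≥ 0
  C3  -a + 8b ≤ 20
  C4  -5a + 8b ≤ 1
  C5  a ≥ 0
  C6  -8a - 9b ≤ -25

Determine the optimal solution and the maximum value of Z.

a = 19/4, b = 99/32, maximum Z = 23/4

Vertices and Z = -4a + 8b:
  (27/8, 0) → Z = -27/2
  (103/57, 143/114) → Z = 160/57
  (19/4, 99/32) → Z = 23/4
The feasible region is unbounded (it extends along (8, 1), (1, 0)), but Z strictly decreases along every unbounded feasible direction, so there is no improving ray and the maximum is attained at a vertex.

At the optimal vertex, -a + 8b = 20 and -5a + 8b = 1.
Solving simultaneously gives a = 19/4, b = 99/32.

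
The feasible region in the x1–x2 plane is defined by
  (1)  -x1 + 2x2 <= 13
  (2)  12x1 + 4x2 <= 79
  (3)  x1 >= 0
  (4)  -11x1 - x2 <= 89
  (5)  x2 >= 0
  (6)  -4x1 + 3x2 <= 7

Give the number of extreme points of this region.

4

The feasible vertices (each the meet of two boundaries and inside every other half-plane) are:
  (79/12, 0)
  (209/52, 100/13)
  (0, 0)
  (0, 7/3)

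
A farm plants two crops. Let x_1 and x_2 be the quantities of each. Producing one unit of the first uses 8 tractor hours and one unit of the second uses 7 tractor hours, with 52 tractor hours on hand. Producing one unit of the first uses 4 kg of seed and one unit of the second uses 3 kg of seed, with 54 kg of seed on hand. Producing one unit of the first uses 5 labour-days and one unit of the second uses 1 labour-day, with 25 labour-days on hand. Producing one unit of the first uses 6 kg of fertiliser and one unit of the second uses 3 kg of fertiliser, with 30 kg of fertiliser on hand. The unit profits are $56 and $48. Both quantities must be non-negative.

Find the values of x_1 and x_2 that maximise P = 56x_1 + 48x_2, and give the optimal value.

x_1 = 3, x_2 = 4, maximum P = 360

Vertices and P = 56x_1 + 48x_2:
  (0, 0) → P = 0
  (0, 52/7) → P = 2496/7
  (5, 0) → P = 280
  (3, 4) → P = 360

The binding constraints are 8x_1 + 7x_2 = 52 and 6x_1 + 3x_2 = 30.
Solving simultaneously gives x_1 = 3, x_2 = 4.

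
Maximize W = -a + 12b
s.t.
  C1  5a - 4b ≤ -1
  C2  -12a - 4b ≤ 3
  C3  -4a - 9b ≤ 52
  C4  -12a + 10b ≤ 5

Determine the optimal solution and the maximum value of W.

Feasible corners and W = -a + 12b:
  (-4/17, -3/68) → W = -5/17
  (5, 13/2) → W = 73
  (-25/84, 1/7) → W = 169/84

a = 5, b = 13/2, maximum W = 73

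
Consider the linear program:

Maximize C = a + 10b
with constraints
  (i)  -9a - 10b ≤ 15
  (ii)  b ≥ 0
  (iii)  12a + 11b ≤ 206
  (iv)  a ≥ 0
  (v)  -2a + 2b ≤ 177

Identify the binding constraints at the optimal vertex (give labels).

(iii) and (iv)

Extreme points and C = a + 10b:
  (103/6, 0) → C = 103/6
  (0, 0) → C = 0
  (0, 206/11) → C = 2060/11

The maximum is at (0, 206/11). Substituting into each constraint, equality holds for (iii) and (iv); the remaining constraints have slack.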